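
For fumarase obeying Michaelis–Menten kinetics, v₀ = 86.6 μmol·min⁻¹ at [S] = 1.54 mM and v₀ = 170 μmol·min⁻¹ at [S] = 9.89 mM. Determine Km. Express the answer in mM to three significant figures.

In reciprocal form, 1/v = (Km/Vmax)·(1/[S]) + 1/Vmax. The two points give (1/[S], 1/v) = (0.6494, 0.01155) and (0.1011, 0.005882).
Slope = (0.01155 − 0.005882)/(0.6494 − 0.1011) = 0.01033; intercept = 0.01155 − 0.01033×0.6494 = 0.004838.
Vmax = 1/intercept = 207 μmol·min⁻¹; Km = slope × Vmax = 0.01033 × 207 = 2.14 mM.

2.14 mM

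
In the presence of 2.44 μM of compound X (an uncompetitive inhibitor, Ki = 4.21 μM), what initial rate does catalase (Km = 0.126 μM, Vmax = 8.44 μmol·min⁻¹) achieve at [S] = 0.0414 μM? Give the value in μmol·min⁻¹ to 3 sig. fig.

1.83 μmol·min⁻¹

With α = 1 + [I]/Ki = 1 + 2.44/4.21 = 1.580, the uncompetitive rate law is v = (Vmax/α)·[S] / (Km/α + [S]).
v = (8.44/1.580)×0.0414 / (0.126/1.580 + 0.0414) = 0.2212/0.1212 = 1.83 μmol·min⁻¹.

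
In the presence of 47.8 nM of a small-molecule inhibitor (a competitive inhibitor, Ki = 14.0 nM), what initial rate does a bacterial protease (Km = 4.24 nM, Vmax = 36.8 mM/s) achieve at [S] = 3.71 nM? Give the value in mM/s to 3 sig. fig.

6.09 mM/s

With α = 1 + [I]/Ki = 1 + 47.8/14.0 = 4.414, the competitive rate law is v = Vmax[S] / (αKm + [S]).
v = 36.8×3.71 / (4.414×4.24 + 3.71) = 136.5/22.43 = 6.09 mM/s.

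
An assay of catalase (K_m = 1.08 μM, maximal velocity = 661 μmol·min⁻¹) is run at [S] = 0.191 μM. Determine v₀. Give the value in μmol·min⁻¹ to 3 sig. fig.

99.3 μmol·min⁻¹

[S]/(Km+[S]) = 0.191/1.271 = 0.1503, the fractional saturation.
v = 0.1503 × Vmax = 0.1503 × 661 = 99.3 μmol·min⁻¹.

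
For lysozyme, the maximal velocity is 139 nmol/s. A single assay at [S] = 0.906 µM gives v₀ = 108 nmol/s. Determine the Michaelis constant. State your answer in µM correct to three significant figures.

v/Vmax = 108/139 = 0.7770 = [S]/(Km+[S]).
So Km + [S] = [S]/0.7770 = 1.166 µM, giving Km = 1.166 − 0.906 = 0.260 µM.

0.260 µM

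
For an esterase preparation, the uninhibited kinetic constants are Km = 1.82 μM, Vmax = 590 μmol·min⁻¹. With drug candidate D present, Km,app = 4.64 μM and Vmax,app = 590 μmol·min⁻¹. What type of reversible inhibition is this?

competitive

Km increases (1.82 → 4.64 μM) while Vmax is unchanged — the hallmark of competitive inhibition.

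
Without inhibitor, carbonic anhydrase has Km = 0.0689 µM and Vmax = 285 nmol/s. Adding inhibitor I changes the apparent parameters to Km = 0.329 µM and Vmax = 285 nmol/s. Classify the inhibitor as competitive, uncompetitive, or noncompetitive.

Km increases (0.0689 → 0.329 µM) while Vmax is unchanged — the hallmark of competitive inhibition.

competitive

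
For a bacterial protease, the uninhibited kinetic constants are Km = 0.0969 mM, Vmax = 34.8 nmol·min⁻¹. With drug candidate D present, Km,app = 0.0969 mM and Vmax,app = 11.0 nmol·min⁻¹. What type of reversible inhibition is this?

Vmax decreases (34.8 → 11.0 nmol·min⁻¹) while Km is unchanged — pure noncompetitive inhibition.

noncompetitive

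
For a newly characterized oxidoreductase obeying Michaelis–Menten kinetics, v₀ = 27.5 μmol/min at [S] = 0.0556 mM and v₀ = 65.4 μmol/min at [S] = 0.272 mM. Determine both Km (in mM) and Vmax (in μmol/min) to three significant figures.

In reciprocal form, 1/v = (Km/Vmax)·(1/[S]) + 1/Vmax. The two points give (1/[S], 1/v) = (17.99, 0.03636) and (3.676, 0.01529).
Slope = (0.03636 − 0.01529)/(17.99 − 3.676) = 0.001473; intercept = 0.03636 − 0.001473×17.99 = 0.009876.
Vmax = 1/intercept = 101 μmol/min; Km = slope × Vmax = 0.001473 × 101 = 0.149 mM.

Km = 0.149 mM; Vmax = 101 μmol/min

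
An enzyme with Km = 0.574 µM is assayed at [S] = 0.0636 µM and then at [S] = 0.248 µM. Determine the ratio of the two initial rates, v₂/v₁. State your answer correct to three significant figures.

The fractional saturations are [S]/(Km+[S]) = 0.0636/0.6376 = 0.09975 and 0.248/0.8220 = 0.3017.
v₂/v₁ is just their ratio: 0.3017/0.09975 = 3.02.

3.02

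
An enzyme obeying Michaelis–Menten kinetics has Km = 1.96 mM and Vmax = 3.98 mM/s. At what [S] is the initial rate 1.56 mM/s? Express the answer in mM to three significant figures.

Rearranging v = Vmax[S]/(Km+[S]) gives [S] = Km·v/(Vmax − v).
[S] = 1.96 × 1.56 / (3.98 − 1.56) = 3.058/2.420 = 1.26 mM.

1.26 mM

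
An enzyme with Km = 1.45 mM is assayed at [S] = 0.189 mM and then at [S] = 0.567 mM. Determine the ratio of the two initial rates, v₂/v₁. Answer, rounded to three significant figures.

Since Vmax cancels, v₂/v₁ = [S]₂(Km+[S]₁) / [S]₁(Km+[S]₂).
= 0.567×(1.45+0.189) / (0.189×(1.45+0.567)) = 0.9293/0.3812 = 2.44.

2.44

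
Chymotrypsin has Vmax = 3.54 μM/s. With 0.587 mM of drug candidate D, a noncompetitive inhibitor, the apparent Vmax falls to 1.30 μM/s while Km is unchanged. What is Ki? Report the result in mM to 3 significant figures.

0.341 mM

Noncompetitive: Vmax,app = Vmax/α with α = 1 + [I]/Ki.
α = Vmax/Vmax,app = 3.54/1.30 = 2.723.
Since α = 1 + [I]/Ki, [I]/Ki = 2.723 − 1 = 1.723 and Ki = 0.587/1.723 = 0.341 mM.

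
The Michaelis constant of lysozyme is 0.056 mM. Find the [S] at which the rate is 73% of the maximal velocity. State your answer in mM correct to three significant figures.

0.151 mM

v/Vmax = [S]/(Km+[S]) = 0.73, so [S] = Km·0.73/(1 − 0.73) = 0.056 × 2.704.
[S] = 0.151 mM.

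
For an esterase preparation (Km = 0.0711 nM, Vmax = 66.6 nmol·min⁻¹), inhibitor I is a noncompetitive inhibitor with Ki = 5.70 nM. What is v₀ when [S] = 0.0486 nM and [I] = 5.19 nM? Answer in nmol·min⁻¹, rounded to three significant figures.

14.2 nmol·min⁻¹

With α = 1 + [I]/Ki = 1 + 5.19/5.70 = 1.911, the noncompetitive rate law is v = (Vmax/α)·[S] / (Km + [S]).
v = (66.6/1.911)×0.0486 / (0.0711 + 0.0486) = 1.694/0.1197 = 14.2 nmol·min⁻¹.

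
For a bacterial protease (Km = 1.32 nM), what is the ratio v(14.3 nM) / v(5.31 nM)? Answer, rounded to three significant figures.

Since Vmax cancels, v₂/v₁ = [S]₂(Km+[S]₁) / [S]₁(Km+[S]₂).
= 14.3×(1.32+5.31) / (5.31×(1.32+14.3)) = 94.81/82.94 = 1.14.

1.14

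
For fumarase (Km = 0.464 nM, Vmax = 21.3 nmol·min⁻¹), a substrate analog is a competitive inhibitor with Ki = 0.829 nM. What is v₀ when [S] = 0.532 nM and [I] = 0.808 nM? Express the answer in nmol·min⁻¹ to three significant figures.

α = 1 + [I]/Ki = 1 + 0.808/0.829 = 1.975.
For a competitive inhibitor, Vmax is unchanged and the apparent Km becomes α·Km: Km,app = 0.916 nM, Vmax,app = 21.3 nmol·min⁻¹.
v = Vmax,app·[S]/(Km,app + [S]) = 21.3 × 0.532/(0.916 + 0.532) = 7.82 nmol·min⁻¹.

7.82 nmol·min⁻¹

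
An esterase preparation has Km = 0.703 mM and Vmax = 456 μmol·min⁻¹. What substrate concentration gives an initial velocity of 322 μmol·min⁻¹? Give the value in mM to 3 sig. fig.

The required fractional saturation is v/Vmax = 322/456 = 0.7061.
Then [S]/(Km+[S]) = 0.7061 ⇒ [S] = 0.703 × 0.7061/(1 − 0.7061) = 1.69 mM.

1.69 mM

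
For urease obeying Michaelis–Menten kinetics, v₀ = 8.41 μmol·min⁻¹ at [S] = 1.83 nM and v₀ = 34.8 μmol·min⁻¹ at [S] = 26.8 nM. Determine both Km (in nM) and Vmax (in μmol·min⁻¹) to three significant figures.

Km = 8.00 nM; Vmax = 45.2 μmol·min⁻¹

From v = Vmax[S]/(Km+[S]), each point gives Vmax = v(Km+[S])/[S].
Equating: 8.41(Km+1.83)/1.83 = 34.8(Km+26.8)/26.8.
4.596·Km + 8.41 = 1.299·Km + 34.8, so (4.596 − 1.299)·Km = 34.8 − 8.41.
Km = 26.39/3.297 = 8.00 nM; then Vmax = 8.41(8.00+1.83)/1.83 = 45.2 μmol·min⁻¹.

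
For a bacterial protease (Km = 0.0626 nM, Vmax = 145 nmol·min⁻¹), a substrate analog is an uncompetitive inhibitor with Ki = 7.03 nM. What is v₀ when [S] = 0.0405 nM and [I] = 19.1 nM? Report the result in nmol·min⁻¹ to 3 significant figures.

27.6 nmol·min⁻¹

α = 1 + [I]/Ki = 1 + 19.1/7.03 = 3.717.
For an uncompetitive inhibitor, both parameters are divided by α, giving Vmax/α and Km/α: Km,app = 0.0168 nM, Vmax,app = 39.0 nmol·min⁻¹.
v = Vmax,app·[S]/(Km,app + [S]) = 39.0 × 0.0405/(0.0168 + 0.0405) = 27.6 nmol·min⁻¹.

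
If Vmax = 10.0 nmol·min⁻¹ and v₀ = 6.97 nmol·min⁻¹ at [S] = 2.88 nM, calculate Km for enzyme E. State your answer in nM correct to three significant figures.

v/Vmax = 6.97/10.0 = 0.6970 = [S]/(Km+[S]).
So Km + [S] = [S]/0.6970 = 4.132 nM, giving Km = 4.132 − 2.88 = 1.25 nM.

1.25 nM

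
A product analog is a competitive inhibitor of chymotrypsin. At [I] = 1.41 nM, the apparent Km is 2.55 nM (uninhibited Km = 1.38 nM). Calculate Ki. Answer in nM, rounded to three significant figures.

1.66 nM

Competitive: Km,app = α·Km with α = 1 + [I]/Ki.
α = Km,app/Km = 2.55/1.38 = 1.848.
Ki = [I]/(α − 1) = 1.41/0.8478 = 1.66 nM.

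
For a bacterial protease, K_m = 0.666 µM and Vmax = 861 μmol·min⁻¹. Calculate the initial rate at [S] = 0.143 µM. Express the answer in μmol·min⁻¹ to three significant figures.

152 μmol·min⁻¹

[S]/(Km+[S]) = 0.143/0.8090 = 0.1768, the fractional saturation.
v = 0.1768 × Vmax = 0.1768 × 861 = 152 μmol·min⁻¹.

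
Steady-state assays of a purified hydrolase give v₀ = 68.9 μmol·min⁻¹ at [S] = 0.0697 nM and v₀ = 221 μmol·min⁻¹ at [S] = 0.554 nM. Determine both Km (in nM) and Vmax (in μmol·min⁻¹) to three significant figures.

Km = 0.258 nM; Vmax = 324 μmol·min⁻¹

In reciprocal form, 1/v = (Km/Vmax)·(1/[S]) + 1/Vmax. The two points give (1/[S], 1/v) = (14.35, 0.01451) and (1.805, 0.004525).
Slope = (0.01451 − 0.004525)/(14.35 − 1.805) = 0.0007964; intercept = 0.01451 − 0.0007964×14.35 = 0.003087.
Vmax = 1/intercept = 324 μmol·min⁻¹; Km = slope × Vmax = 0.0007964 × 324 = 0.258 nM.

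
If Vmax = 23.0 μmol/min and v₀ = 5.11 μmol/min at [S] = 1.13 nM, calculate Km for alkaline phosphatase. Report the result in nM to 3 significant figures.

From v = Vmax[S]/(Km+[S]), Km = [S](Vmax − v)/v.
Km = 1.13 × (23.0 − 5.11) / 5.11 = 20.22/5.11 = 3.96 nM.

3.96 nM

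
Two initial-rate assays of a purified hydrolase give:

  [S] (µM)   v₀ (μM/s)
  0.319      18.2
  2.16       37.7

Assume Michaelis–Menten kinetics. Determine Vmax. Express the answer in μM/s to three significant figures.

In reciprocal form, 1/v = (Km/Vmax)·(1/[S]) + 1/Vmax. The two points give (1/[S], 1/v) = (3.135, 0.05495) and (0.4630, 0.02653).
Slope = (0.05495 − 0.02653)/(3.135 − 0.4630) = 0.01064; intercept = 0.05495 − 0.01064×3.135 = 0.02160.
Vmax = 1/intercept = 46.3 μM/s; Km = slope × Vmax = 0.01064 × 46.3 = 0.492 µM.

46.3 μM/s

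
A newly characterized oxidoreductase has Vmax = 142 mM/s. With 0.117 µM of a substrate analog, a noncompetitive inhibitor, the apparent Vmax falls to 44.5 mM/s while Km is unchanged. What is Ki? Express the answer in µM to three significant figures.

0.0534 µM

Noncompetitive: Vmax,app = Vmax/α with α = 1 + [I]/Ki.
α = Vmax/Vmax,app = 142/44.5 = 3.191.
Ki = [I]/(α − 1) = 0.117/2.191 = 0.0534 µM.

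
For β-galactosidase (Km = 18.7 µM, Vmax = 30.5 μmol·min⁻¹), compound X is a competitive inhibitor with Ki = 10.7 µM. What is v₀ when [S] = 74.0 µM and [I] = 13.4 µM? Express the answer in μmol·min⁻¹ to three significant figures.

With α = 1 + [I]/Ki = 1 + 13.4/10.7 = 2.252, the competitive rate law is v = Vmax[S] / (αKm + [S]).
v = 30.5×74.0 / (2.252×18.7 + 74.0) = 2257/116.1 = 19.4 μmol·min⁻¹.

19.4 μmol·min⁻¹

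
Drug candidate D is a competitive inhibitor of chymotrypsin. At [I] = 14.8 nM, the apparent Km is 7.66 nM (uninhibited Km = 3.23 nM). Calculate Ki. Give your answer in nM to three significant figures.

10.8 nM

Competitive: Km,app = α·Km with α = 1 + [I]/Ki.
α = Km,app/Km = 7.66/3.23 = 2.372.
Ki = [I]/(α − 1) = 14.8/1.372 = 10.8 nM.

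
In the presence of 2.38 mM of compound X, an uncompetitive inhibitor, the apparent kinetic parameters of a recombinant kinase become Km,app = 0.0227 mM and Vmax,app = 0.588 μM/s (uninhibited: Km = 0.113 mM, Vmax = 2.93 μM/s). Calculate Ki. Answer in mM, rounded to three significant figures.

Uncompetitive: Vmax,app = Vmax/α (and Km,app = Km/α) with α = 1 + [I]/Ki.
α = Vmax/Vmax,app = 2.93/0.588 = 4.983.
Ki = [I]/(α − 1) = 2.38/3.983 = 0.598 mM.

0.598 mM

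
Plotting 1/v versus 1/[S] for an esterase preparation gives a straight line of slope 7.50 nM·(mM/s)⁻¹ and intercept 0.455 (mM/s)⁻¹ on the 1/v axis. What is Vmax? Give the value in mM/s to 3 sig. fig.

The y-intercept of a Lineweaver–Burk plot equals 1/Vmax, so Vmax = 1/0.455 = 2.20 mM/s.

2.20 mM/s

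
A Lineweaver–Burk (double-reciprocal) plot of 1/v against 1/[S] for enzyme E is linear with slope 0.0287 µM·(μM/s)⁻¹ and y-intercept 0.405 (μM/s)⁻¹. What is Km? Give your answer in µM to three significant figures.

0.0709 µM

y-intercept = 1/Vmax ⇒ Vmax = 2.47 μM/s; slope = Km/Vmax ⇒ Km = slope × Vmax.
Km = 0.0287 × 2.47 = 0.0709 µM.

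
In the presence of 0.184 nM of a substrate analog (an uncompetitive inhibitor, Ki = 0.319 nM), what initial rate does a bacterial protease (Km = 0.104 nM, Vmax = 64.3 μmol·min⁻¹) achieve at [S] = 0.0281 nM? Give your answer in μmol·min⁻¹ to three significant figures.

α = 1 + [I]/Ki = 1 + 0.184/0.319 = 1.577.
For an uncompetitive inhibitor, both parameters are divided by α, giving Vmax/α and Km/α: Km,app = 0.0660 nM, Vmax,app = 40.8 μmol·min⁻¹.
v = Vmax,app·[S]/(Km,app + [S]) = 40.8 × 0.0281/(0.0660 + 0.0281) = 12.2 μmol·min⁻¹.

12.2 μmol·min⁻¹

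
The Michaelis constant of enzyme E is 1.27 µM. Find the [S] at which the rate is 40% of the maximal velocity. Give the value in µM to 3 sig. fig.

0.847 µM

v/Vmax = [S]/(Km+[S]) = 0.4, so [S] = Km·0.4/(1 − 0.4) = 1.27 × 0.6667.
[S] = 0.847 µM.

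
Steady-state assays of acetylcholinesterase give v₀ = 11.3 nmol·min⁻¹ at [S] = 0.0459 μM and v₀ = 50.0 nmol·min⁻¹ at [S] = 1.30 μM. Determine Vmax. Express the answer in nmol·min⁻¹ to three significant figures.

57.2 nmol·min⁻¹

From v = Vmax[S]/(Km+[S]), each point gives Vmax = v(Km+[S])/[S].
Equating: 11.3(Km+0.0459)/0.0459 = 50.0(Km+1.30)/1.30.
246.2·Km + 11.3 = 38.46·Km + 50.0, so (246.2 − 38.46)·Km = 50.0 − 11.3.
Km = 38.70/207.7 = 0.186 μM; then Vmax = 11.3(0.186+0.0459)/0.0459 = 57.2 nmol·min⁻¹.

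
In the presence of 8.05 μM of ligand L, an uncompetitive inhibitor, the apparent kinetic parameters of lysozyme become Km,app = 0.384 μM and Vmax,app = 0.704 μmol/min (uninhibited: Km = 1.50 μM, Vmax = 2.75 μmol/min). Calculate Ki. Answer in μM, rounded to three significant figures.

Uncompetitive: Vmax,app = Vmax/α (and Km,app = Km/α) with α = 1 + [I]/Ki.
α = Vmax/Vmax,app = 2.75/0.704 = 3.906.
Since α = 1 + [I]/Ki, [I]/Ki = 3.906 − 1 = 2.906 and Ki = 8.05/2.906 = 2.77 μM.

2.77 μM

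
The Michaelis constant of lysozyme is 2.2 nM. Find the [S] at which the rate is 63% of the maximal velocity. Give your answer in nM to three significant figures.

v/Vmax = [S]/(Km+[S]) = 0.63, so [S] = Km·0.63/(1 − 0.63) = 2.2 × 1.703.
[S] = 3.75 nM.

3.75 nM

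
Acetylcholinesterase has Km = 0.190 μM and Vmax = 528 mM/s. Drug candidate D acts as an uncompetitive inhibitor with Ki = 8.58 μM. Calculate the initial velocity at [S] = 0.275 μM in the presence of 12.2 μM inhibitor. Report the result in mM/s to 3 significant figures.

α = 1 + [I]/Ki = 1 + 12.2/8.58 = 2.422.
For an uncompetitive inhibitor, both parameters are divided by α, giving Vmax/α and Km/α: Km,app = 0.0785 μM, Vmax,app = 218 mM/s.
v = Vmax,app·[S]/(Km,app + [S]) = 218 × 0.275/(0.0785 + 0.275) = 170 mM/s.

170 mM/s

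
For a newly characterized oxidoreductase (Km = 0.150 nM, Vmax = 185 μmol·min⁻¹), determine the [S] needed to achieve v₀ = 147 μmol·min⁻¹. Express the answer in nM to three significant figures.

0.580 nM

Rearranging v = Vmax[S]/(Km+[S]) gives [S] = Km·v/(Vmax − v).
[S] = 0.150 × 147 / (185 − 147) = 22.05/38.00 = 0.580 nM.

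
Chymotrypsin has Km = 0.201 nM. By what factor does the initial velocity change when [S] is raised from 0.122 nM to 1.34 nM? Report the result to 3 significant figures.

Since Vmax cancels, v₂/v₁ = [S]₂(Km+[S]₁) / [S]₁(Km+[S]₂).
= 1.34×(0.201+0.122) / (0.122×(0.201+1.34)) = 0.4328/0.1880 = 2.30.

2.30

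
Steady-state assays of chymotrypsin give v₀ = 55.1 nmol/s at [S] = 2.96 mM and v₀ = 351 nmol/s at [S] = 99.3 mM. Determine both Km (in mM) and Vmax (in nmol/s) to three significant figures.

Km = 19.6 mM; Vmax = 420 nmol/s

From v = Vmax[S]/(Km+[S]), each point gives Vmax = v(Km+[S])/[S].
Equating: 55.1(Km+2.96)/2.96 = 351(Km+99.3)/99.3.
18.61·Km + 55.1 = 3.535·Km + 351, so (18.61 − 3.535)·Km = 351 − 55.1.
Km = 295.9/15.08 = 19.6 mM; then Vmax = 55.1(19.6+2.96)/2.96 = 420 nmol/s.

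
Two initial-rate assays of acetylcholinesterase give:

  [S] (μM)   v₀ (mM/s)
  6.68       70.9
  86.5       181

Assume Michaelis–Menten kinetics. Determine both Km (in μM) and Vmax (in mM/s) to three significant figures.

Km = 12.9 μM; Vmax = 208 mM/s

In reciprocal form, 1/v = (Km/Vmax)·(1/[S]) + 1/Vmax. The two points give (1/[S], 1/v) = (0.1497, 0.01410) and (0.01156, 0.005525).
Slope = (0.01410 − 0.005525)/(0.1497 − 0.01156) = 0.06211; intercept = 0.01410 − 0.06211×0.1497 = 0.004807.
Vmax = 1/intercept = 208 mM/s; Km = slope × Vmax = 0.06211 × 208 = 12.9 μM.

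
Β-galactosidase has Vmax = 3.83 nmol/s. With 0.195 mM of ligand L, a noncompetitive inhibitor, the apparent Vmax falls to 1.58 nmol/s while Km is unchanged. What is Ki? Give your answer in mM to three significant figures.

0.137 mM

Noncompetitive: Vmax,app = Vmax/α with α = 1 + [I]/Ki.
α = Vmax/Vmax,app = 3.83/1.58 = 2.424.
Ki = [I]/(α − 1) = 0.195/1.424 = 0.137 mM.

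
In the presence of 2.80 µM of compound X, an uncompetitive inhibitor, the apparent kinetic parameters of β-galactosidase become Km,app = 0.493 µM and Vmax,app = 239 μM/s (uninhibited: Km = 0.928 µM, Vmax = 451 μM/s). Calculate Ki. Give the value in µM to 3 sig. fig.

3.16 µM

Uncompetitive: Vmax,app = Vmax/α (and Km,app = Km/α) with α = 1 + [I]/Ki.
α = Vmax/Vmax,app = 451/239 = 1.887.
Since α = 1 + [I]/Ki, [I]/Ki = 1.887 − 1 = 0.8870 and Ki = 2.80/0.8870 = 3.16 µM.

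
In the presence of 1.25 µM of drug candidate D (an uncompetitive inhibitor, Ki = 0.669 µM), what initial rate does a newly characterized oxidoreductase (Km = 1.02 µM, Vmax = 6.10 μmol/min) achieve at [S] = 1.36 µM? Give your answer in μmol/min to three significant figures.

1.69 μmol/min

With α = 1 + [I]/Ki = 1 + 1.25/0.669 = 2.868, the uncompetitive rate law is v = (Vmax/α)·[S] / (Km/α + [S]).
v = (6.10/2.868)×1.36 / (1.02/2.868 + 1.36) = 2.892/1.716 = 1.69 μmol/min.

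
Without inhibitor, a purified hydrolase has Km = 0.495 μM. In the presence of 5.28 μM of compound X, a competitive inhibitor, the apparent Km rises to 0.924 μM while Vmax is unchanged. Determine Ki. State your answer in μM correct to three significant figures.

Competitive: Km,app = α·Km with α = 1 + [I]/Ki.
α = Km,app/Km = 0.924/0.495 = 1.867.
Ki = [I]/(α − 1) = 5.28/0.8667 = 6.09 μM.

6.09 μM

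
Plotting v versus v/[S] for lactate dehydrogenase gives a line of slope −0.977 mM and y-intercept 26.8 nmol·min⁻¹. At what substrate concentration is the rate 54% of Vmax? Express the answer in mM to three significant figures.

1.15 mM

The Eadie–Hofstee slope gives Km = 0.977 mM (slope = −Km).
v/Vmax = [S]/(Km+[S]) = 0.54 ⇒ [S] = Km·0.54/(1−0.54) = 0.977 × 1.174 = 1.15 mM.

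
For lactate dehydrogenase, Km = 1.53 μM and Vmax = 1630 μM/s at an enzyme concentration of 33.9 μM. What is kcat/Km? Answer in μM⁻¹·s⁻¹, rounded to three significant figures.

31.4 μM⁻¹·s⁻¹

kcat = Vmax/[E]total = 1630/33.9 = 48.1 s⁻¹.
kcat/Km = 48.1/1.53 = 31.4 μM⁻¹·s⁻¹.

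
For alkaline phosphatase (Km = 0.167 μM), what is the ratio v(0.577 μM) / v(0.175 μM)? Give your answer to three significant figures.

1.52

The fractional saturations are [S]/(Km+[S]) = 0.175/0.3420 = 0.5117 and 0.577/0.7440 = 0.7755.
v₂/v₁ is just their ratio: 0.7755/0.5117 = 1.52.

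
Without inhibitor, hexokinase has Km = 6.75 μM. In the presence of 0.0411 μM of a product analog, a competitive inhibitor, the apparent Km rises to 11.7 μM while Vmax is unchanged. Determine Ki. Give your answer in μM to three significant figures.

0.0560 μM

Competitive: Km,app = α·Km with α = 1 + [I]/Ki.
α = Km,app/Km = 11.7/6.75 = 1.733.
Since α = 1 + [I]/Ki, [I]/Ki = 1.733 − 1 = 0.7333 and Ki = 0.0411/0.7333 = 0.0560 μM.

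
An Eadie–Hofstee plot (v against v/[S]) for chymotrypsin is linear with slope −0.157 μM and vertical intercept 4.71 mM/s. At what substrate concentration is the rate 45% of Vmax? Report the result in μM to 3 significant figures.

The Eadie–Hofstee slope gives Km = 0.157 μM (slope = −Km).
v/Vmax = [S]/(Km+[S]) = 0.45 ⇒ [S] = Km·0.45/(1−0.45) = 0.157 × 0.8182 = 0.128 μM.

0.128 μM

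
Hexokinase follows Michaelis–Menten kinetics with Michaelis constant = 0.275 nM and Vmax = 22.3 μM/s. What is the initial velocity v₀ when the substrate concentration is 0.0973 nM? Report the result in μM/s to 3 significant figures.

v = Vmax·[S]/(Km + [S]) = 22.3 × 0.0973 / (0.275 + 0.0973)
  = 2.170 / 0.3723 = 5.83 μM/s.

5.83 μM/s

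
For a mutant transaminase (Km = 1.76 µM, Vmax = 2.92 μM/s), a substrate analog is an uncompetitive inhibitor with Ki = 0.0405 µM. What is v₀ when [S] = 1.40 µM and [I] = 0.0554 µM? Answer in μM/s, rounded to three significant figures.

α = 1 + [I]/Ki = 1 + 0.0554/0.0405 = 2.368.
For an uncompetitive inhibitor, both parameters are divided by α, giving Vmax/α and Km/α: Km,app = 0.743 µM, Vmax,app = 1.23 μM/s.
v = Vmax,app·[S]/(Km,app + [S]) = 1.23 × 1.40/(0.743 + 1.40) = 0.806 μM/s.

0.806 μM/s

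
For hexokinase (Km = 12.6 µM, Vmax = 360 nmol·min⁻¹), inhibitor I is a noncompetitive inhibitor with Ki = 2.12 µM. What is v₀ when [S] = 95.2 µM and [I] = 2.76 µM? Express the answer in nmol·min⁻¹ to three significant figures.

138 nmol·min⁻¹

α = 1 + [I]/Ki = 1 + 2.76/2.12 = 2.302.
For a noncompetitive inhibitor, Vmax is reduced to Vmax/α while Km is unchanged: Km,app = 12.6 µM, Vmax,app = 156 nmol·min⁻¹.
v = Vmax,app·[S]/(Km,app + [S]) = 156 × 95.2/(12.6 + 95.2) = 138 nmol·min⁻¹.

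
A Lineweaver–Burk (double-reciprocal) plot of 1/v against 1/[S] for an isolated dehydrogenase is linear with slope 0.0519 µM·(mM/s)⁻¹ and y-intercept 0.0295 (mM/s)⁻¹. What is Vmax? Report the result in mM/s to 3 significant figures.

The y-intercept of a Lineweaver–Burk plot equals 1/Vmax, so Vmax = 1/0.0295 = 33.9 mM/s.

33.9 mM/s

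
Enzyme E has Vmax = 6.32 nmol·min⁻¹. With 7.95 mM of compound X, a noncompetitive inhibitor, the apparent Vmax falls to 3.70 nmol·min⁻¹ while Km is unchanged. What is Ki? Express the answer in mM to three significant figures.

11.2 mM

Noncompetitive: Vmax,app = Vmax/α with α = 1 + [I]/Ki.
α = Vmax/Vmax,app = 6.32/3.70 = 1.708.
Ki = [I]/(α − 1) = 7.95/0.7081 = 11.2 mM.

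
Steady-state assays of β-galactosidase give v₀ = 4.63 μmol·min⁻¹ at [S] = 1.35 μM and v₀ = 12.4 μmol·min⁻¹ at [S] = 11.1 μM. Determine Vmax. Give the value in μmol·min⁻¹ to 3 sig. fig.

From v = Vmax[S]/(Km+[S]), each point gives Vmax = v(Km+[S])/[S].
Equating: 4.63(Km+1.35)/1.35 = 12.4(Km+11.1)/11.1.
3.430·Km + 4.63 = 1.117·Km + 12.4, so (3.430 − 1.117)·Km = 12.4 − 4.63.
Km = 7.770/2.313 = 3.36 μM; then Vmax = 4.63(3.36+1.35)/1.35 = 16.2 μmol·min⁻¹.

16.2 μmol·min⁻¹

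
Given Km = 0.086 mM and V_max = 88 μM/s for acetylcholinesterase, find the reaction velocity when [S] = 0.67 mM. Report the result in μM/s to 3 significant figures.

78.0 μM/s

[S]/(Km+[S]) = 0.67/0.7560 = 0.8862, the fractional saturation.
v = 0.8862 × Vmax = 0.8862 × 88 = 78.0 μM/s.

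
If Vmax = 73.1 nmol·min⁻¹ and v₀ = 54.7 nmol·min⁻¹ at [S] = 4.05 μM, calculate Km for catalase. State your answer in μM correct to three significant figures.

v/Vmax = 54.7/73.1 = 0.7483 = [S]/(Km+[S]).
So Km + [S] = [S]/0.7483 = 5.412 μM, giving Km = 5.412 − 4.05 = 1.36 μM.

1.36 μM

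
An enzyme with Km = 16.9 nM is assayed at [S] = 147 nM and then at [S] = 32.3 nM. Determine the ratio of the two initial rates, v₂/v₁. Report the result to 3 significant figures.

The fractional saturations are [S]/(Km+[S]) = 147/163.9 = 0.8969 and 32.3/49.20 = 0.6565.
v₂/v₁ is just their ratio: 0.6565/0.8969 = 0.732.

0.732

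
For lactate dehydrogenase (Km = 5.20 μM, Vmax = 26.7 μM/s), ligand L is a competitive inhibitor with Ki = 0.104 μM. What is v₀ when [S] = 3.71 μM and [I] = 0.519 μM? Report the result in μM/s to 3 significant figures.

With α = 1 + [I]/Ki = 1 + 0.519/0.104 = 5.990, the competitive rate law is v = Vmax[S] / (αKm + [S]).
v = 26.7×3.71 / (5.990×5.20 + 3.71) = 99.06/34.86 = 2.84 μM/s.

2.84 μM/s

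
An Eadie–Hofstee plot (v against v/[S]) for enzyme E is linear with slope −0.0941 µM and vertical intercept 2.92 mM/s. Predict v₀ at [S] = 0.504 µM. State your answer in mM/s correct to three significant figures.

In the Eadie–Hofstee form v = Vmax − Km·(v/[S]), the slope is −Km and the intercept is Vmax, so Km = 0.0941 µM and Vmax = 2.92 mM/s.
v = 2.92 × 0.504/(0.0941 + 0.504) = 2.46 mM/s.

2.46 mM/s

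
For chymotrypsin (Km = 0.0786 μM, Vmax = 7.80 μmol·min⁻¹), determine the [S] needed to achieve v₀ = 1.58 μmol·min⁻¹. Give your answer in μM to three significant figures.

The required fractional saturation is v/Vmax = 1.58/7.80 = 0.2026.
Then [S]/(Km+[S]) = 0.2026 ⇒ [S] = 0.0786 × 0.2026/(1 − 0.2026) = 0.0200 μM.

0.0200 μM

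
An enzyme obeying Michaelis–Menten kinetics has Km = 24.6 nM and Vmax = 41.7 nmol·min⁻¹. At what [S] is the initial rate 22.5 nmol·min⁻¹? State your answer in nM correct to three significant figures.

28.8 nM

Rearranging v = Vmax[S]/(Km+[S]) gives [S] = Km·v/(Vmax − v).
[S] = 24.6 × 22.5 / (41.7 − 22.5) = 553.5/19.20 = 28.8 nM.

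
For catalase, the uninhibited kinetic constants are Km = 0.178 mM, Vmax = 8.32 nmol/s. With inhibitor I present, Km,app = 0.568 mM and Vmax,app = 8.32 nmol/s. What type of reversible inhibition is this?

Km increases (0.178 → 0.568 mM) while Vmax is unchanged — the hallmark of competitive inhibition.

competitive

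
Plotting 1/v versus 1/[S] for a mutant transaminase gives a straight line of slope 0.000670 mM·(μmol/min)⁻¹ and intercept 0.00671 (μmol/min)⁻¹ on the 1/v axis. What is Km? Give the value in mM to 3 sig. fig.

0.0999 mM

y-intercept = 1/Vmax ⇒ Vmax = 149 μmol/min; slope = Km/Vmax ⇒ Km = slope × Vmax.
Km = 0.000670 × 149 = 0.0999 mM.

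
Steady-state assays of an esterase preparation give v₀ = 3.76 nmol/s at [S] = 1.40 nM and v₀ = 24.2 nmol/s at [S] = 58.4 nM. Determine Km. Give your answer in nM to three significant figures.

In reciprocal form, 1/v = (Km/Vmax)·(1/[S]) + 1/Vmax. The two points give (1/[S], 1/v) = (0.7143, 0.2660) and (0.01712, 0.04132).
Slope = (0.2660 − 0.04132)/(0.7143 − 0.01712) = 0.3222; intercept = 0.2660 − 0.3222×0.7143 = 0.03580.
Vmax = 1/intercept = 27.9 nmol/s; Km = slope × Vmax = 0.3222 × 27.9 = 9.00 nM.

9.00 nM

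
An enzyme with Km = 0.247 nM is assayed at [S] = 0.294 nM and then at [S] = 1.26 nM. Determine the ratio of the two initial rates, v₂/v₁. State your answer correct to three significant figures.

The fractional saturations are [S]/(Km+[S]) = 0.294/0.5410 = 0.5434 and 1.26/1.507 = 0.8361.
v₂/v₁ is just their ratio: 0.8361/0.5434 = 1.54.

1.54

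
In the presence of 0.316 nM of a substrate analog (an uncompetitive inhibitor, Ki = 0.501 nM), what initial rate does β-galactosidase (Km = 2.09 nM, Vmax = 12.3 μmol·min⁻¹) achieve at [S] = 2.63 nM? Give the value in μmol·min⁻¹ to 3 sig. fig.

5.07 μmol·min⁻¹

α = 1 + [I]/Ki = 1 + 0.316/0.501 = 1.631.
For an uncompetitive inhibitor, both parameters are divided by α, giving Vmax/α and Km/α: Km,app = 1.28 nM, Vmax,app = 7.54 μmol·min⁻¹.
v = Vmax,app·[S]/(Km,app + [S]) = 7.54 × 2.63/(1.28 + 2.63) = 5.07 μmol·min⁻¹.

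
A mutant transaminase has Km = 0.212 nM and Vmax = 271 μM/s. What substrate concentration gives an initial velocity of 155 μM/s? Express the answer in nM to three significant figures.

The required fractional saturation is v/Vmax = 155/271 = 0.5720.
Then [S]/(Km+[S]) = 0.5720 ⇒ [S] = 0.212 × 0.5720/(1 − 0.5720) = 0.283 nM.

0.283 nM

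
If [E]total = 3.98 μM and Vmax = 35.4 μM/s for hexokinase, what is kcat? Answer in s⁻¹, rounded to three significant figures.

8.89 s⁻¹

kcat = Vmax/[E]total = 35.4 μM/s / 3.98 μM = 8.89 s⁻¹.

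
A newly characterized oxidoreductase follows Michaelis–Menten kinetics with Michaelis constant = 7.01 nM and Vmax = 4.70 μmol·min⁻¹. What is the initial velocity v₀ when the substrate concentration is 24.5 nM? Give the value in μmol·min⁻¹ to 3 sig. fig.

[S]/(Km+[S]) = 24.5/31.51 = 0.7775, the fractional saturation.
v = 0.7775 × Vmax = 0.7775 × 4.70 = 3.65 μmol·min⁻¹.

3.65 μmol·min⁻¹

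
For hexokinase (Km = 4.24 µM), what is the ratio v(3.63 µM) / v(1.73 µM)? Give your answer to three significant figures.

1.59

Since Vmax cancels, v₂/v₁ = [S]₂(Km+[S]₁) / [S]₁(Km+[S]₂).
= 3.63×(4.24+1.73) / (1.73×(4.24+3.63)) = 21.67/13.62 = 1.59.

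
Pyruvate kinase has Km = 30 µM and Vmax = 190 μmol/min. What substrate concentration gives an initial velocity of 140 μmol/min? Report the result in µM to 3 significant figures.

84.0 µM

Rearranging v = Vmax[S]/(Km+[S]) gives [S] = Km·v/(Vmax − v).
[S] = 30 × 140 / (190 − 140) = 4200/50.00 = 84.0 µM.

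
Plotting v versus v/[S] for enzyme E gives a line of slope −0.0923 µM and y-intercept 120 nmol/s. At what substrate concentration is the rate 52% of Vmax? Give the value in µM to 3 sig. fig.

0.100 µM

The Eadie–Hofstee slope gives Km = 0.0923 µM (slope = −Km).
v/Vmax = [S]/(Km+[S]) = 0.52 ⇒ [S] = Km·0.52/(1−0.52) = 0.0923 × 1.083 = 0.100 µM.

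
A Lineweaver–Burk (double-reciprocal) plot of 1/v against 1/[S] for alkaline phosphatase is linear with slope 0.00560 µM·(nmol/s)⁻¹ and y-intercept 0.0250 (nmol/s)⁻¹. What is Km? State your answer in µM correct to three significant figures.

0.224 µM

y-intercept = 1/Vmax ⇒ Vmax = 40.0 nmol/s; slope = Km/Vmax ⇒ Km = slope × Vmax.
Km = 0.00560 × 40.0 = 0.224 µM.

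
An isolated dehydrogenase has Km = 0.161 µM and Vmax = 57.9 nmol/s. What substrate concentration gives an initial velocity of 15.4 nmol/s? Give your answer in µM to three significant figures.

Rearranging v = Vmax[S]/(Km+[S]) gives [S] = Km·v/(Vmax − v).
[S] = 0.161 × 15.4 / (57.9 − 15.4) = 2.479/42.50 = 0.0583 µM.

0.0583 µM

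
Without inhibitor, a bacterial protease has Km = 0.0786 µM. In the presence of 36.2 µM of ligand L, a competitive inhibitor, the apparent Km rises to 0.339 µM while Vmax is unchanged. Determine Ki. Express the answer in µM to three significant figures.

10.9 µM

Competitive: Km,app = α·Km with α = 1 + [I]/Ki.
α = Km,app/Km = 0.339/0.0786 = 4.313.
Since α = 1 + [I]/Ki, [I]/Ki = 4.313 − 1 = 3.313 and Ki = 36.2/3.313 = 10.9 µM.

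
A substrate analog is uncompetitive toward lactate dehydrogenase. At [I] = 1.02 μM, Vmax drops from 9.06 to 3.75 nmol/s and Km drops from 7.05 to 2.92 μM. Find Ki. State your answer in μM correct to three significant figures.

Uncompetitive: Vmax,app = Vmax/α (and Km,app = Km/α) with α = 1 + [I]/Ki.
α = Vmax/Vmax,app = 9.06/3.75 = 2.416.
Ki = [I]/(α − 1) = 1.02/1.416 = 0.720 μM.

0.720 μM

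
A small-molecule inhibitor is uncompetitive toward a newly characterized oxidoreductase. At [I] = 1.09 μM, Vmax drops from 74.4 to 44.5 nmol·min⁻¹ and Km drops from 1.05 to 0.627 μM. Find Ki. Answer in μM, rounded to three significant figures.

Uncompetitive: Vmax,app = Vmax/α (and Km,app = Km/α) with α = 1 + [I]/Ki.
α = Vmax/Vmax,app = 74.4/44.5 = 1.672.
Since α = 1 + [I]/Ki, [I]/Ki = 1.672 − 1 = 0.6719 and Ki = 1.09/0.6719 = 1.62 μM.

1.62 μM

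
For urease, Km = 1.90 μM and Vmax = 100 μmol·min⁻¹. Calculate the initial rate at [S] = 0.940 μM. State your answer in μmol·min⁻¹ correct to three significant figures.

v = Vmax·[S]/(Km + [S]) = 100 × 0.940 / (1.90 + 0.940)
  = 94.00 / 2.840 = 33.1 μmol·min⁻¹.

33.1 μmol·min⁻¹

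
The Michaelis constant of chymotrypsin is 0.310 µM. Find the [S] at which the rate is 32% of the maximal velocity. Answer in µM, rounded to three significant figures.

v/Vmax = [S]/(Km+[S]) = 0.32, so [S] = Km·0.32/(1 − 0.32) = 0.310 × 0.4706.
[S] = 0.146 µM.

0.146 µM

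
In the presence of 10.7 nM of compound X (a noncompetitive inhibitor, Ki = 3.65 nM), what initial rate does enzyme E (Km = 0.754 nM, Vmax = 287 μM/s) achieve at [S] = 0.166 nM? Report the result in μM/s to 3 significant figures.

With α = 1 + [I]/Ki = 1 + 10.7/3.65 = 3.932, the noncompetitive rate law is v = (Vmax/α)·[S] / (Km + [S]).
v = (287/3.932)×0.166 / (0.754 + 0.166) = 12.12/0.9200 = 13.2 μM/s.

13.2 μM/s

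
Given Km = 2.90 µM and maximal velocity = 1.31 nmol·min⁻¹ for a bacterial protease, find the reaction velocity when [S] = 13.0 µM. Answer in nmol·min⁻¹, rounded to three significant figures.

1.07 nmol·min⁻¹

v = Vmax·[S]/(Km + [S]) = 1.31 × 13.0 / (2.90 + 13.0)
  = 17.03 / 15.90 = 1.07 nmol·min⁻¹.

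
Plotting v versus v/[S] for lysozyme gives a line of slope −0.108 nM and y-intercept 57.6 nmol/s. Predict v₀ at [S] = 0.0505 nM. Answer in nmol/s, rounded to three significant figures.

In the Eadie–Hofstee form v = Vmax − Km·(v/[S]), the slope is −Km and the intercept is Vmax, so Km = 0.108 nM and Vmax = 57.6 nmol/s.
v = 57.6 × 0.0505/(0.108 + 0.0505) = 18.4 nmol/s.

18.4 nmol/s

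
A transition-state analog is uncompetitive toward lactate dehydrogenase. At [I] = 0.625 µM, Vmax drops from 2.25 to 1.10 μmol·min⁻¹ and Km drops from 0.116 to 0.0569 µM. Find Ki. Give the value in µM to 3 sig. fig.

Uncompetitive: Vmax,app = Vmax/α (and Km,app = Km/α) with α = 1 + [I]/Ki.
α = Vmax/Vmax,app = 2.25/1.10 = 2.045.
Ki = [I]/(α − 1) = 0.625/1.045 = 0.598 µM.

0.598 µM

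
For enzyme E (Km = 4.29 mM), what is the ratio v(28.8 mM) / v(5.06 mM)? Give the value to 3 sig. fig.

Since Vmax cancels, v₂/v₁ = [S]₂(Km+[S]₁) / [S]₁(Km+[S]₂).
= 28.8×(4.29+5.06) / (5.06×(4.29+28.8)) = 269.3/167.4 = 1.61.

1.61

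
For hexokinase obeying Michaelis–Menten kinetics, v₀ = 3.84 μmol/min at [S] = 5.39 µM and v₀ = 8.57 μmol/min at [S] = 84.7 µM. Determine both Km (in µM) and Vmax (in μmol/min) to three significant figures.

From v = Vmax[S]/(Km+[S]), each point gives Vmax = v(Km+[S])/[S].
Equating: 3.84(Km+5.39)/5.39 = 8.57(Km+84.7)/84.7.
0.7124·Km + 3.84 = 0.1012·Km + 8.57, so (0.7124 − 0.1012)·Km = 8.57 − 3.84.
Km = 4.730/0.6112 = 7.74 µM; then Vmax = 3.84(7.74+5.39)/5.39 = 9.35 μmol/min.

Km = 7.74 µM; Vmax = 9.35 μmol/min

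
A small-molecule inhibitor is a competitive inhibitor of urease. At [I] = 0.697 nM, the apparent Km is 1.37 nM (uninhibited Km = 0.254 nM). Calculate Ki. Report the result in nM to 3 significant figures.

0.159 nM

Competitive: Km,app = α·Km with α = 1 + [I]/Ki.
α = Km,app/Km = 1.37/0.254 = 5.394.
Ki = [I]/(α − 1) = 0.697/4.394 = 0.159 nM.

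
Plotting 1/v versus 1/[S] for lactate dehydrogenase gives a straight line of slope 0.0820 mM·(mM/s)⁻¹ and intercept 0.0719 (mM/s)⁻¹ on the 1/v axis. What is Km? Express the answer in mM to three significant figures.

1.14 mM

y-intercept = 1/Vmax ⇒ Vmax = 13.9 mM/s; slope = Km/Vmax ⇒ Km = slope × Vmax.
Km = 0.0820 × 13.9 = 1.14 mM.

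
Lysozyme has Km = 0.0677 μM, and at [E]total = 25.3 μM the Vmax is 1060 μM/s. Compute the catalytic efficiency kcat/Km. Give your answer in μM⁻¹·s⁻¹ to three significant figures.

619 μM⁻¹·s⁻¹

kcat = Vmax/[E]total = 1060/25.3 = 41.9 s⁻¹.
kcat/Km = 41.9/0.0677 = 619 μM⁻¹·s⁻¹.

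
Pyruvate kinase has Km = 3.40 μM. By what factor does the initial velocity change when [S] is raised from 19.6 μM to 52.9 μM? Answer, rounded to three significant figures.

1.10

The fractional saturations are [S]/(Km+[S]) = 19.6/23.00 = 0.8522 and 52.9/56.30 = 0.9396.
v₂/v₁ is just their ratio: 0.9396/0.8522 = 1.10.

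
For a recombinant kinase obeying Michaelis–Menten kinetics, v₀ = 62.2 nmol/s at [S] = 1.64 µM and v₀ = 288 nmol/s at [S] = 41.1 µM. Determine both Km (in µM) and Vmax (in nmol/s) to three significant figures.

Km = 7.30 µM; Vmax = 339 nmol/s

From v = Vmax[S]/(Km+[S]), each point gives Vmax = v(Km+[S])/[S].
Equating: 62.2(Km+1.64)/1.64 = 288(Km+41.1)/41.1.
37.93·Km + 62.2 = 7.007·Km + 288, so (37.93 − 7.007)·Km = 288 − 62.2.
Km = 225.8/30.92 = 7.30 µM; then Vmax = 62.2(7.30+1.64)/1.64 = 339 nmol/s.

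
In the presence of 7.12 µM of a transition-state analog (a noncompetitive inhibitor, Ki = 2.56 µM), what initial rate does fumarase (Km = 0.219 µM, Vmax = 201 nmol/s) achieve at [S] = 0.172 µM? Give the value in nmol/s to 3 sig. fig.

23.4 nmol/s

With α = 1 + [I]/Ki = 1 + 7.12/2.56 = 3.781, the noncompetitive rate law is v = (Vmax/α)·[S] / (Km + [S]).
v = (201/3.781)×0.172 / (0.219 + 0.172) = 9.143/0.3910 = 23.4 nmol/s.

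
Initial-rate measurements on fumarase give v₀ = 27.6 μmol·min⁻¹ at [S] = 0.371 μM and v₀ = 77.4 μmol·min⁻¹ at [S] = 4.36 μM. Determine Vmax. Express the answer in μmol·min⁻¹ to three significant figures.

From v = Vmax[S]/(Km+[S]), each point gives Vmax = v(Km+[S])/[S].
Equating: 27.6(Km+0.371)/0.371 = 77.4(Km+4.36)/4.36.
74.39·Km + 27.6 = 17.75·Km + 77.4, so (74.39 − 17.75)·Km = 77.4 − 27.6.
Km = 49.80/56.64 = 0.879 μM; then Vmax = 27.6(0.879+0.371)/0.371 = 93.0 μmol·min⁻¹.

93.0 μmol·min⁻¹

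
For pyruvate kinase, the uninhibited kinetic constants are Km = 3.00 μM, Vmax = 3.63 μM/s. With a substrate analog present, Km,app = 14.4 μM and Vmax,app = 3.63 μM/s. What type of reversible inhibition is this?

competitive

Km increases (3.00 → 14.4 μM) while Vmax is unchanged — the hallmark of competitive inhibition.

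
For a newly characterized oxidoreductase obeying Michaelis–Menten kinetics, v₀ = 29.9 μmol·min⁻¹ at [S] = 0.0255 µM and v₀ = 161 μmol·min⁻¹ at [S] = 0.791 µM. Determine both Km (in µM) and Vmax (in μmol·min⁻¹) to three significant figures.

Km = 0.135 µM; Vmax = 189 μmol·min⁻¹

From v = Vmax[S]/(Km+[S]), each point gives Vmax = v(Km+[S])/[S].
Equating: 29.9(Km+0.0255)/0.0255 = 161(Km+0.791)/0.791.
1173·Km + 29.9 = 203.5·Km + 161, so (1173 − 203.5)·Km = 161 − 29.9.
Km = 131.1/969.0 = 0.135 µM; then Vmax = 29.9(0.135+0.0255)/0.0255 = 189 μmol·min⁻¹.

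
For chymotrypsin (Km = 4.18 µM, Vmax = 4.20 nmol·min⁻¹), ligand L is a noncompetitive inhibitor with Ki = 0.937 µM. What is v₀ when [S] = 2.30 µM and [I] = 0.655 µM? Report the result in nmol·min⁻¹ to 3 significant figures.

0.877 nmol·min⁻¹

α = 1 + [I]/Ki = 1 + 0.655/0.937 = 1.699.
For a noncompetitive inhibitor, Vmax is reduced to Vmax/α while Km is unchanged: Km,app = 4.18 µM, Vmax,app = 2.47 nmol·min⁻¹.
v = Vmax,app·[S]/(Km,app + [S]) = 2.47 × 2.30/(4.18 + 2.30) = 0.877 nmol·min⁻¹.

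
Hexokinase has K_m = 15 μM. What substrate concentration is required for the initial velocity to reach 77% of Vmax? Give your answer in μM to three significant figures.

v/Vmax = [S]/(Km+[S]) = 0.77, so [S] = Km·0.77/(1 − 0.77) = 15 × 3.348.
[S] = 50.2 μM.

50.2 μM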